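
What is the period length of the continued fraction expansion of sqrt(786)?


Run the CF algorithm for sqrt(786).
a_0 = floor(sqrt(786)) = 28; set m_0=0, q_0=1.
Recurrence: m' = q*a - m,  q' = (d - m'^2)/q,  a' = floor((a_0 + m')/q').
  step 1: m=28, q=2, a=28
  step 2: m=28, q=1, a=56
a_2 = 2*a_0 = 56, so the period closes here.
sqrt(786) = [28; 28, 56]
Period length = 2

2


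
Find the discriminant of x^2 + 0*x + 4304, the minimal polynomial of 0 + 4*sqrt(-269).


The element 0 + 4*sqrt(-269) has minimal polynomial:
x^2 + 0*x + 4304
Discriminant = (0)^2 - 4*(4304)
= 0 - 17216
= -17216

-17216


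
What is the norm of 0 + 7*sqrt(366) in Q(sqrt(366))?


N(a + b*sqrt(d)) = a^2 - d*b^2
= (0)^2 - (366)*(7)^2
= 0 - 17934
= -17934

-17934


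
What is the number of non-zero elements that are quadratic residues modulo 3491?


For prime p, the number of non-zero quadratic residues is (p-1)/2.
= (3491-1)/2
= 1745

1745


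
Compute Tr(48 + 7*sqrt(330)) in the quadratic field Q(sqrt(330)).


Tr(a + b*sqrt(d)) = (a + b*sqrt(d)) + (a - b*sqrt(d)) = 2a
= 2 * (48)
= 96

96


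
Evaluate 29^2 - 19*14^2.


x^2 - d*y^2
= 29^2 - 19*14^2
= 841 - 3724
= -2883

-2883


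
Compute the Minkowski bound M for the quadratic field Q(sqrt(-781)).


d = -781, d mod 4 = 3, so disc(K) = 4d = -3124; |disc(K)| = 3124
Imaginary quadratic field, so n = 2, s = r2 = 1, r1 = 0
M = (n!/n^n) * (4/pi)^s * sqrt(|disc(K)|) = (2!/2^2) * (4/pi)^1 * sqrt(3124)
= 0.5 * 1.273240 * 55.892754
= 35.5824

35.5824


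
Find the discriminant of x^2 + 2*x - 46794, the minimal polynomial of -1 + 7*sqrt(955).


The element -1 + 7*sqrt(955) has minimal polynomial:
x^2 + 2*x - 46794
Discriminant = (2)^2 - 4*(-46794)
= 4 + 187176
= 187180

187180


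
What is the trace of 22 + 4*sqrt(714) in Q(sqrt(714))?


Tr(a + b*sqrt(d)) = (a + b*sqrt(d)) + (a - b*sqrt(d)) = 2a
= 2 * (22)
= 44

44


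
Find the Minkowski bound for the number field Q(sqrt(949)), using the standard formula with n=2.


d = 949, d mod 4 = 1, so disc(K) = d = 949; |disc(K)| = 949
Real quadratic field, so n = 2, s = r2 = 0, r1 = 2
M = (n!/n^n) * (4/pi)^s * sqrt(|disc(K)|) = (2!/2^2) * (4/pi)^0 * sqrt(949)
= 0.5 * 1.000000 * 30.805844
= 15.4029

15.4029


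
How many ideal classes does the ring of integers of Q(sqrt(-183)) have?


K = Q(sqrt(-183)). d mod 4 = 1, so D = disc(K) = d = -183
h(K) equals the number of primitive reduced positive-definite forms (a, b, c) = a*x^2 + b*x*y + c*y^2 with b^2 - 4ac = D,
where reduced means |b| <= a <= c, with b >= 0 whenever |b| = a or a = c, and primitive means gcd(a, b, c) = 1.
Reduced forces 3a^2 <= |D| = 183, so 1 <= a <= 7; b must have the parity of D, and c = (b^2 - D)/(4a) must be an integer >= a.
Enumerate a = 1..7, b in [-a, a]:
  a=1: (1, 1, 46)  [1]
  a=2: (2, -1, 23), (2, 1, 23)  [2]
  a=3: (3, 3, 16)  [1]
  a=4: (4, -3, 12), (4, 3, 12)  [2]
  a=5: none
  a=6: (6, -3, 8), (6, 3, 8)  [2]
  a=7: none
Total reduced forms: 1 + 2 + 1 + 2 + 2 = 8
h = 8

8


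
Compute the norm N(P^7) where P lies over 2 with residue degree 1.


N(P^a) = p^(a*f)
= 2^(7*1)
= 2^7
= 128

128


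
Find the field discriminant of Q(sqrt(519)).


For K = Q(sqrt(d)) with d squarefree: disc(K) = d if d = 1 mod 4, and disc(K) = 4d if d = 2 or 3 mod 4.
Here d = 519, and d mod 4 = 3.
d = 3 mod 4, not 1 (O_K = Z[sqrt(d)]), so disc(K) = 4d = 4 * (519) = 2076

2076


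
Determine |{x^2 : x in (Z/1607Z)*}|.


For prime p, the number of non-zero quadratic residues is (p-1)/2.
= (1607-1)/2
= 803

803


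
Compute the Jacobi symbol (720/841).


Compute (720/841) via quadratic reciprocity:
  pull out 2: (2/841) = +1  (since 841 mod 8 = 1)
  pull out 2: (2/841) = +1  (since 841 mod 8 = 1)
  pull out 2: (2/841) = +1  (since 841 mod 8 = 1)
  pull out 2: (2/841) = +1  (since 841 mod 8 = 1)
  reciprocity: (45/841) -> +(841/45)
  reduce: (31/45)
  reciprocity: (31/45) -> +(45/31)
  reduce: (14/31)
  pull out 2: (2/31) = +1  (since 31 mod 8 = 7)
  reciprocity: (7/31) -> -(31/7)
  reduce: (3/7)
  reciprocity: (3/7) -> -(7/3)
  reduce: (1/3)
  (1/3) = 1
Product of signs = 1

1


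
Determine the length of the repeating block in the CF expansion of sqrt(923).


Run the CF algorithm for sqrt(923).
a_0 = floor(sqrt(923)) = 30; set m_0=0, q_0=1.
Recurrence: m' = q*a - m,  q' = (d - m'^2)/q,  a' = floor((a_0 + m')/q').
  step 1: m=30, q=23, a=2
  step 2: m=16, q=29, a=1
  step 3: m=13, q=26, a=1
  step 4: m=13, q=29, a=1
  step 5: m=16, q=23, a=2
  step 6: m=30, q=1, a=60
a_6 = 2*a_0 = 60, so the period closes here.
sqrt(923) = [30; 2, 1, 1, 1, 2, 60]
Period length = 6

6


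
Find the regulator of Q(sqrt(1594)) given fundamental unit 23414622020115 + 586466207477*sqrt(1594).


epsilon = 23414622020115 + 586466207477*sqrt(1594)
= 4.6829e+13
R = ln(4.6829e+13)
= 31.4775

31.4775


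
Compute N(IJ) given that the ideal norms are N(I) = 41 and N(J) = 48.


N(IJ) = N(I) * N(J)
= 41 * 48
= 1968

1968


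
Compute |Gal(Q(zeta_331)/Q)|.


|Gal(Q(zeta_331)/Q)| = phi(331)
= 330

330


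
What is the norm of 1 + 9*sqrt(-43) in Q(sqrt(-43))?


N(a + b*sqrt(d)) = a^2 - d*b^2
= (1)^2 - (-43)*(9)^2
= 1 + 3483
= 3484

3484


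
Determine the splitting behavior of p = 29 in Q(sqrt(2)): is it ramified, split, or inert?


K = Q(sqrt(2)). Since d mod 4 = 2, disc(K) = 8.
Check p | disc: 8 mod 29 = 8.
p does not divide disc. Compute Legendre symbol (d/p):
2^((29-1)/2) mod 29 = -1
(d/p) = -1, so p is inert: (p) stays prime with e=1, f=2, g=1.
Therefore p is inert.

inert


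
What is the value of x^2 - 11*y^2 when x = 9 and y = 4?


x^2 - d*y^2
= 9^2 - 11*4^2
= 81 - 176
= -95

-95


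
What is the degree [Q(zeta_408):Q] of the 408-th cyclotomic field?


The degree equals Euler's totient phi(408).
408 = 2^3 * 3 * 17
phi(408) = 128

128


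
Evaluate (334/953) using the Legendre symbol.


p = 953 is prime, so compute (334/953) with the reciprocity algorithm (Jacobi-symbol steps: pull out 2s via (2/n), flip via reciprocity, reduce):
  pull out 2: (2/953) = +1  (since 953 mod 8 = 1)
  reciprocity: (167/953) -> +(953/167)
  reduce: (118/167)
  pull out 2: (2/167) = +1  (since 167 mod 8 = 7)
  reciprocity: (59/167) -> -(167/59)
  reduce: (49/59)
  reciprocity: (49/59) -> +(59/49)
  reduce: (10/49)
  pull out 2: (2/49) = +1  (since 49 mod 8 = 1)
  reciprocity: (5/49) -> +(49/5)
  reduce: (4/5)
  pull out 2: (2/5) = -1  (since 5 mod 8 = 5)
  pull out 2: (2/5) = -1  (since 5 mod 8 = 5)
  (1/5) = 1
Product of signs = -1
(334/953) = -1

-1


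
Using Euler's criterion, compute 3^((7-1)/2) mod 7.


p = 7 is prime and the exponent is (p-1)/2 = 3, so by Euler's criterion 3^3 = (3/7) = +1 or -1 mod 7.
Compute by square-and-multiply:
  3 = 2 + 1 (binary 11)
  Repeated squaring mod 7: 3^1 = 3, 3^2 = 2
  3^3 = 3^2 * 3^1 = 2 * 3 mod 7
    2 * 3 = 6 = 6 mod 7
  3^3 = 6 mod 7
Result 6 = p - 1 = -1 mod 7: 3 is a quadratic non-residue mod 7. As a residue in [0, p-1] the value is 6.
3^3 mod 7 = 6

6


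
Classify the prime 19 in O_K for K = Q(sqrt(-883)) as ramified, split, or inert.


K = Q(sqrt(-883)). Since d mod 4 = 1, disc(K) = -883.
Check p | disc: -883 mod 19 = 10.
p does not divide disc. Compute Legendre symbol (d/p):
10^((19-1)/2) mod 19 = -1
(d/p) = -1, so p is inert: (p) stays prime with e=1, f=2, g=1.
Therefore p is inert.

inert


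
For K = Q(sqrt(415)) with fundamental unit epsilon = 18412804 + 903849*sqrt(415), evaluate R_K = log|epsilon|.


epsilon = 18412804 + 903849*sqrt(415)
= 3.6826e+07
R = ln(3.6826e+07)
= 17.4217

17.4217


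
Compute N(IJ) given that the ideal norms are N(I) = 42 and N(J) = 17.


N(IJ) = N(I) * N(J)
= 42 * 17
= 714

714


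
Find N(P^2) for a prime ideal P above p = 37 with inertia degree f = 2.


N(P^a) = p^(a*f)
= 37^(2*2)
= 37^4
= 1874161

1874161


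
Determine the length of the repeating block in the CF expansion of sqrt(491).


Run the CF algorithm for sqrt(491).
a_0 = floor(sqrt(491)) = 22; set m_0=0, q_0=1.
Recurrence: m' = q*a - m,  q' = (d - m'^2)/q,  a' = floor((a_0 + m')/q').
  step 1: m=22, q=7, a=6
  step 2: m=20, q=13, a=3
  step 3: m=19, q=10, a=4
  step 4: m=21, q=5, a=8
  step 5: m=19, q=26, a=1
  step 6: m=7, q=17, a=1
  step 7: m=10, q=23, a=1
  step 8: m=13, q=14, a=2
  step 9: m=15, q=19, a=1
  step 10: m=4, q=25, a=1
  step 11: m=21, q=2, a=21
  step 12: m=21, q=25, a=1
  step 13: m=4, q=19, a=1
  step 14: m=15, q=14, a=2
  step 15: m=13, q=23, a=1
  step 16: m=10, q=17, a=1
  step 17: m=7, q=26, a=1
  step 18: m=19, q=5, a=8
  step 19: m=21, q=10, a=4
  step 20: m=19, q=13, a=3
  step 21: m=20, q=7, a=6
  step 22: m=22, q=1, a=44
a_22 = 2*a_0 = 44, so the period closes here.
sqrt(491) = [22; 6, 3, 4, 8, 1, 1, 1, 2, 1, 1, 21, 1, 1, 2, 1, 1, 1, 8, 4, 3, 6, 44]
Period length = 22

22


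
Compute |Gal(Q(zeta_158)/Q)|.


|Gal(Q(zeta_158)/Q)| = phi(158)
= 78

78


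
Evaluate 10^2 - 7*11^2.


x^2 - d*y^2
= 10^2 - 7*11^2
= 100 - 847
= -747

-747


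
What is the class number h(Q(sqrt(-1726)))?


K = Q(sqrt(-1726)). d mod 4 = 2, so D = disc(K) = 4d = -6904
h(K) equals the number of primitive reduced positive-definite forms (a, b, c) = a*x^2 + b*x*y + c*y^2 with b^2 - 4ac = D,
where reduced means |b| <= a <= c, with b >= 0 whenever |b| = a or a = c, and primitive means gcd(a, b, c) = 1.
Reduced forces 3a^2 <= |D| = 6904, so 1 <= a <= 47; b must have the parity of D, and c = (b^2 - D)/(4a) must be an integer >= a.
Enumerate a = 1..47, b in [-a, a]:
  a=1: (1, 0, 1726)  [1]
  a=2: (2, 0, 863)  [1]
  a=3..4: none
  a=5: (5, -4, 346), (5, 4, 346)  [2]
  a=6..9: none
  a=10: (10, -4, 173), (10, 4, 173)  [2]
  a=11: (11, -2, 157), (11, 2, 157)  [2]
  a=12: none
  a=13: (13, -8, 134), (13, 8, 134)  [2]
  a=14..16: none
  a=17: (17, -10, 103), (17, 10, 103)  [2]
  a=18..21: none
  a=22: (22, -20, 83), (22, 20, 83)  [2]
  a=23..24: none
  a=25: (25, -14, 71), (25, 14, 71)  [2]
  a=26: (26, -8, 67), (26, 8, 67)  [2]
  a=27..30: none
  a=31: (31, -28, 62), (31, 28, 62)  [2]
  a=32..33: none
  a=34: (34, -24, 55), (34, 24, 55)  [2]
  a=35..40: none
  a=41: (41, -36, 50), (41, 36, 50)  [2]
  a=42..47: none
Total reduced forms: 1 + 1 + 2 + 2 + 2 + 2 + 2 + 2 + 2 + 2 + 2 + 2 + 2 = 24
h = 24

24


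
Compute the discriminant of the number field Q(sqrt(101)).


For K = Q(sqrt(d)) with d squarefree: disc(K) = d if d = 1 mod 4, and disc(K) = 4d if d = 2 or 3 mod 4.
Here d = 101, and d mod 4 = 1.
d = 1 mod 4 (O_K = Z[(1+sqrt(d))/2]), so disc(K) = d = 101

101


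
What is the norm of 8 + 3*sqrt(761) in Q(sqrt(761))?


N(a + b*sqrt(d)) = a^2 - d*b^2
= (8)^2 - (761)*(3)^2
= 64 - 6849
= -6785

-6785


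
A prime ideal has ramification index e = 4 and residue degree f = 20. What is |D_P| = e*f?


|D_P| = e * f
= 4 * 20
= 80

80


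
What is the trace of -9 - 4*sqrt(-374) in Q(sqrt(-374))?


Tr(a + b*sqrt(d)) = (a + b*sqrt(d)) + (a - b*sqrt(d)) = 2a
= 2 * (-9)
= -18

-18


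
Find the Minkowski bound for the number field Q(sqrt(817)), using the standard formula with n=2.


d = 817, d mod 4 = 1, so disc(K) = d = 817; |disc(K)| = 817
Real quadratic field, so n = 2, s = r2 = 0, r1 = 2
M = (n!/n^n) * (4/pi)^s * sqrt(|disc(K)|) = (2!/2^2) * (4/pi)^0 * sqrt(817)
= 0.5 * 1.000000 * 28.583212
= 14.2916

14.2916


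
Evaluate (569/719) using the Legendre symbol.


p = 719 is prime, so compute (569/719) with the reciprocity algorithm (Jacobi-symbol steps: pull out 2s via (2/n), flip via reciprocity, reduce):
  reciprocity: (569/719) -> +(719/569)
  reduce: (150/569)
  pull out 2: (2/569) = +1  (since 569 mod 8 = 1)
  reciprocity: (75/569) -> +(569/75)
  reduce: (44/75)
  pull out 2: (2/75) = -1  (since 75 mod 8 = 3)
  pull out 2: (2/75) = -1  (since 75 mod 8 = 3)
  reciprocity: (11/75) -> -(75/11)
  reduce: (9/11)
  reciprocity: (9/11) -> +(11/9)
  reduce: (2/9)
  pull out 2: (2/9) = +1  (since 9 mod 8 = 1)
  (1/9) = 1
Product of signs = -1
(569/719) = -1

-1


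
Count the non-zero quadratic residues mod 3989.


For prime p, the number of non-zero quadratic residues is (p-1)/2.
= (3989-1)/2
= 1994

1994


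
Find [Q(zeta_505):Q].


The degree equals Euler's totient phi(505).
505 = 5 * 101
phi(505) = 400

400


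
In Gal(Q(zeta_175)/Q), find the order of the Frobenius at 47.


The Frobenius at p in Gal(Q(zeta_n)/Q) = (Z/nZ)* is the class of p, so its order is ord_175(47), the smallest k >= 1 with 47^k = 1 mod 175.
n = 175 = 5^2 * 7, phi(175) = 120; the order divides phi(n).
Divisors of 120: 1, 2, 3, 4, 5, 6, 8, 10, 12, 15, 20, 24, 30, 40, 60, 120
Repeated squaring mod 175: 47^1 = 47, 47^2 = 109, 47^4 = 156, 47^8 = 11, 47^16 = 121, 47^32 = 116, 47^64 = 156
Test divisors in increasing order:
  k=1: 47^1 = 47 mod 175
  k=2: 47^2 = 109 mod 175
  k=3: 47^3 = 109 * 47 = 48 mod 175
  k=4: 47^4 = 156 mod 175
  k=5: 47^5 = 156 * 47 = 157 mod 175
  k=6: 47^6 = 156 * 109 = 29 mod 175
  k=8: 47^8 = 11 mod 175
  k=10: 47^10 = 11 * 109 = 149 mod 175
  k=12: 47^12 = 11 * 156 = 141 mod 175
  k=15: 47^15 = 11 * 156 * 109 * 47 = 118 mod 175
  k=20: 47^20 = 121 * 156 = 151 mod 175
  k=24: 47^24 = 121 * 11 = 106 mod 175
  k=30: 47^30 = 121 * 11 * 156 * 109 = 99 mod 175
  k=40: 47^40 = 116 * 11 = 51 mod 175
  k=60: 47^60 = 116 * 121 * 11 * 156 = 1 mod 175  <- first divisor giving 1
Order = 60

60


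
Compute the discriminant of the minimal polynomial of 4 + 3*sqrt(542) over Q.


The element 4 + 3*sqrt(542) has minimal polynomial:
x^2 - 8*x - 4862
Discriminant = (-8)^2 - 4*(-4862)
= 64 + 19448
= 19512

19512


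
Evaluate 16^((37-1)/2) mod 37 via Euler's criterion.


p = 37 is prime and the exponent is (p-1)/2 = 18, so by Euler's criterion 16^18 = (16/37) = +1 or -1 mod 37.
Compute by square-and-multiply:
  18 = 16 + 2 (binary 10010)
  Repeated squaring mod 37: 16^1 = 16, 16^2 = 34, 16^4 = 9, 16^8 = 7, 16^16 = 12
  16^18 = 16^16 * 16^2 = 12 * 34 mod 37
    12 * 34 = 408 = 1 mod 37
  16^18 = 1 mod 37
Result 1: 16 is a quadratic residue mod 37.
16^18 mod 37 = 1

1


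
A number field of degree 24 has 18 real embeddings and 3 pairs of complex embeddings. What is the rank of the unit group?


By Dirichlet's unit theorem:
rank = r1 + r2 - 1
= 18 + 3 - 1
= 20

20


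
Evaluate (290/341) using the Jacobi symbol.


Compute (290/341) via quadratic reciprocity:
  pull out 2: (2/341) = -1  (since 341 mod 8 = 5)
  reciprocity: (145/341) -> +(341/145)
  reduce: (51/145)
  reciprocity: (51/145) -> +(145/51)
  reduce: (43/51)
  reciprocity: (43/51) -> -(51/43)
  reduce: (8/43)
  pull out 2: (2/43) = -1  (since 43 mod 8 = 3)
  pull out 2: (2/43) = -1  (since 43 mod 8 = 3)
  pull out 2: (2/43) = -1  (since 43 mod 8 = 3)
  (1/43) = 1
Product of signs = -1

-1


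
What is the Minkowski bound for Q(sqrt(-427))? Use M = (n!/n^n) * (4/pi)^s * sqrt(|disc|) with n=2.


d = -427, d mod 4 = 1, so disc(K) = d = -427; |disc(K)| = 427
Imaginary quadratic field, so n = 2, s = r2 = 1, r1 = 0
M = (n!/n^n) * (4/pi)^s * sqrt(|disc(K)|) = (2!/2^2) * (4/pi)^1 * sqrt(427)
= 0.5 * 1.273240 * 20.663978
= 13.1551

13.1551


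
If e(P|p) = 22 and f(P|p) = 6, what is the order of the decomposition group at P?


|D_P| = e * f
= 22 * 6
= 132

132


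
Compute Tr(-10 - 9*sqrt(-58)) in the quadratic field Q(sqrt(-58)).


Tr(a + b*sqrt(d)) = (a + b*sqrt(d)) + (a - b*sqrt(d)) = 2a
= 2 * (-10)
= -20

-20


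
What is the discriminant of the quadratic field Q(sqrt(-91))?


For K = Q(sqrt(d)) with d squarefree: disc(K) = d if d = 1 mod 4, and disc(K) = 4d if d = 2 or 3 mod 4.
Here d = -91, and d mod 4 = 1.
d = 1 mod 4 (O_K = Z[(1+sqrt(d))/2]), so disc(K) = d = -91

-91


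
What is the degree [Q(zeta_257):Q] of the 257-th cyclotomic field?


The degree equals Euler's totient phi(257).
257 = 257
phi(257) = 256

256


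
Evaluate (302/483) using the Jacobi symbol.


Compute (302/483) via quadratic reciprocity:
  pull out 2: (2/483) = -1  (since 483 mod 8 = 3)
  reciprocity: (151/483) -> -(483/151)
  reduce: (30/151)
  pull out 2: (2/151) = +1  (since 151 mod 8 = 7)
  reciprocity: (15/151) -> -(151/15)
  reduce: (1/15)
  (1/15) = 1
Product of signs = -1

-1


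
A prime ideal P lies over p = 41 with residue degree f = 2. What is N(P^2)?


N(P^a) = p^(a*f)
= 41^(2*2)
= 41^4
= 2825761

2825761


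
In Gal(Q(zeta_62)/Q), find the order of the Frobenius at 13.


The Frobenius at p in Gal(Q(zeta_n)/Q) = (Z/nZ)* is the class of p, so its order is ord_62(13), the smallest k >= 1 with 13^k = 1 mod 62.
n = 62 = 2 * 31, phi(62) = 30; the order divides phi(n).
Divisors of 30: 1, 2, 3, 5, 6, 10, 15, 30
Repeated squaring mod 62: 13^1 = 13, 13^2 = 45, 13^4 = 41, 13^8 = 7, 13^16 = 49
Test divisors in increasing order:
  k=1: 13^1 = 13 mod 62
  k=2: 13^2 = 45 mod 62
  k=3: 13^3 = 45 * 13 = 27 mod 62
  k=5: 13^5 = 41 * 13 = 37 mod 62
  k=6: 13^6 = 41 * 45 = 47 mod 62
  k=10: 13^10 = 7 * 45 = 5 mod 62
  k=15: 13^15 = 7 * 41 * 45 * 13 = 61 mod 62
  k=30: 13^30 = 49 * 7 * 41 * 45 = 1 mod 62  <- first divisor giving 1
Order = 30

30


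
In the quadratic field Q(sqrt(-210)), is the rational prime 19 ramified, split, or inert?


K = Q(sqrt(-210)). Since d mod 4 = 2, disc(K) = -840.
Check p | disc: -840 mod 19 = 15.
p does not divide disc. Compute Legendre symbol (d/p):
18^((19-1)/2) mod 19 = -1
(d/p) = -1, so p is inert: (p) stays prime with e=1, f=2, g=1.
Therefore p is inert.

inert


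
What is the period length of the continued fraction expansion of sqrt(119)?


Run the CF algorithm for sqrt(119).
a_0 = floor(sqrt(119)) = 10; set m_0=0, q_0=1.
Recurrence: m' = q*a - m,  q' = (d - m'^2)/q,  a' = floor((a_0 + m')/q').
  step 1: m=10, q=19, a=1
  step 2: m=9, q=2, a=9
  step 3: m=9, q=19, a=1
  step 4: m=10, q=1, a=20
a_4 = 2*a_0 = 20, so the period closes here.
sqrt(119) = [10; 1, 9, 1, 20]
Period length = 4

4


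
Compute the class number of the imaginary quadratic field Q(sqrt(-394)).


K = Q(sqrt(-394)). d mod 4 = 2, so D = disc(K) = 4d = -1576
h(K) equals the number of primitive reduced positive-definite forms (a, b, c) = a*x^2 + b*x*y + c*y^2 with b^2 - 4ac = D,
where reduced means |b| <= a <= c, with b >= 0 whenever |b| = a or a = c, and primitive means gcd(a, b, c) = 1.
Reduced forces 3a^2 <= |D| = 1576, so 1 <= a <= 22; b must have the parity of D, and c = (b^2 - D)/(4a) must be an integer >= a.
Enumerate a = 1..22, b in [-a, a]:
  a=1: (1, 0, 394)  [1]
  a=2: (2, 0, 197)  [1]
  a=3..4: none
  a=5: (5, -2, 79), (5, 2, 79)  [2]
  a=6..9: none
  a=10: (10, -8, 41), (10, 8, 41)  [2]
  a=11..12: none
  a=13: (13, -6, 31), (13, 6, 31)  [2]
  a=14..18: none
  a=19: (19, -18, 25), (19, 18, 25)  [2]
  a=20..22: none
Total reduced forms: 1 + 1 + 2 + 2 + 2 + 2 = 10
h = 10

10


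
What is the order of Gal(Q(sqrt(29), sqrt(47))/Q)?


The 2 square roots of distinct primes are multiplicatively independent over Q,
so [K:Q] = 2^2 and Gal(K/Q) is isomorphic to (Z/2Z)^2.
|Gal| = 2^2 = 4

4


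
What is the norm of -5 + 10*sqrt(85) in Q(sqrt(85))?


N(a + b*sqrt(d)) = a^2 - d*b^2
= (-5)^2 - (85)*(10)^2
= 25 - 8500
= -8475

-8475


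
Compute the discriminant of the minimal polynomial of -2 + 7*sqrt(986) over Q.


The element -2 + 7*sqrt(986) has minimal polynomial:
x^2 + 4*x - 48310
Discriminant = (4)^2 - 4*(-48310)
= 16 + 193240
= 193256

193256


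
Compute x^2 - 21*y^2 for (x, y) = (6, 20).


x^2 - d*y^2
= 6^2 - 21*20^2
= 36 - 8400
= -8364

-8364


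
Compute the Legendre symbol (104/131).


p = 131 is prime, so compute (104/131) with the reciprocity algorithm (Jacobi-symbol steps: pull out 2s via (2/n), flip via reciprocity, reduce):
  pull out 2: (2/131) = -1  (since 131 mod 8 = 3)
  pull out 2: (2/131) = -1  (since 131 mod 8 = 3)
  pull out 2: (2/131) = -1  (since 131 mod 8 = 3)
  reciprocity: (13/131) -> +(131/13)
  reduce: (1/13)
  (1/13) = 1
Product of signs = -1
(104/131) = -1

-1


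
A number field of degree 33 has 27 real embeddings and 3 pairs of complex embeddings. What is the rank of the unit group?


By Dirichlet's unit theorem:
rank = r1 + r2 - 1
= 27 + 3 - 1
= 29

29


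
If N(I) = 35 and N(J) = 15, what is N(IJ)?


N(IJ) = N(I) * N(J)
= 35 * 15
= 525

525


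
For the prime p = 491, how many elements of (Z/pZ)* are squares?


For prime p, the number of non-zero quadratic residues is (p-1)/2.
= (491-1)/2
= 245

245


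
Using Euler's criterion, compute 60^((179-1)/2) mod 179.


p = 179 is prime and the exponent is (p-1)/2 = 89, so by Euler's criterion 60^89 = (60/179) = +1 or -1 mod 179.
Compute by square-and-multiply:
  89 = 64 + 16 + 8 + 1 (binary 1011001)
  Repeated squaring mod 179: 60^1 = 60, 60^2 = 20, 60^4 = 42, 60^8 = 153, 60^16 = 139, 60^32 = 168, 60^64 = 121
  60^89 = 60^64 * 60^16 * 60^8 * 60^1 = 121 * 139 * 153 * 60 mod 179
    121 * 139 = 16819 = 172 mod 179
    172 * 153 = 26316 = 3 mod 179
    3 * 60 = 180 = 1 mod 179
  60^89 = 1 mod 179
Result 1: 60 is a quadratic residue mod 179.
60^89 mod 179 = 1

1


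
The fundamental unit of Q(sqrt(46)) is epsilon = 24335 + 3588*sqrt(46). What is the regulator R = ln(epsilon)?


epsilon = 24335 + 3588*sqrt(46)
= 48670.0000
R = ln(48670.0000)
= 10.7928

10.7928


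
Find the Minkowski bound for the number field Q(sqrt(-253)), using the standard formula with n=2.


d = -253, d mod 4 = 3, so disc(K) = 4d = -1012; |disc(K)| = 1012
Imaginary quadratic field, so n = 2, s = r2 = 1, r1 = 0
M = (n!/n^n) * (4/pi)^s * sqrt(|disc(K)|) = (2!/2^2) * (4/pi)^1 * sqrt(1012)
= 0.5 * 1.273240 * 31.811947
= 20.2521

20.2521


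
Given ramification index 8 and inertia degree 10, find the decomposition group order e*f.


|D_P| = e * f
= 8 * 10
= 80

80


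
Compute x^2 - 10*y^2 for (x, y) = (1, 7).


x^2 - d*y^2
= 1^2 - 10*7^2
= 1 - 490
= -489

-489


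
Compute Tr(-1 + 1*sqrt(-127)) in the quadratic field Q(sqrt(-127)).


Tr(a + b*sqrt(d)) = (a + b*sqrt(d)) + (a - b*sqrt(d)) = 2a
= 2 * (-1)
= -2

-2


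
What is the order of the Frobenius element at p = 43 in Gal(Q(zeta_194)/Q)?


The Frobenius at p in Gal(Q(zeta_n)/Q) = (Z/nZ)* is the class of p, so its order is ord_194(43), the smallest k >= 1 with 43^k = 1 mod 194.
n = 194 = 2 * 97, phi(194) = 96; the order divides phi(n).
Divisors of 96: 1, 2, 3, 4, 6, 8, 12, 16, 24, 32, 48, 96
Repeated squaring mod 194: 43^1 = 43, 43^2 = 103, 43^4 = 133, 43^8 = 35, 43^16 = 61, 43^32 = 35, 43^64 = 61
Test divisors in increasing order:
  k=1: 43^1 = 43 mod 194
  k=2: 43^2 = 103 mod 194
  k=3: 43^3 = 103 * 43 = 161 mod 194
  k=4: 43^4 = 133 mod 194
  k=6: 43^6 = 133 * 103 = 119 mod 194
  k=8: 43^8 = 35 mod 194
  k=12: 43^12 = 35 * 133 = 193 mod 194
  k=16: 43^16 = 61 mod 194
  k=24: 43^24 = 61 * 35 = 1 mod 194  <- first divisor giving 1
Order = 24

24


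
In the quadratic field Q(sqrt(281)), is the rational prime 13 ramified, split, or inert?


K = Q(sqrt(281)). Since d mod 4 = 1, disc(K) = 281.
Check p | disc: 281 mod 13 = 8.
p does not divide disc. Compute Legendre symbol (d/p):
8^((13-1)/2) mod 13 = -1
(d/p) = -1, so p is inert: (p) stays prime with e=1, f=2, g=1.
Therefore p is inert.

inert


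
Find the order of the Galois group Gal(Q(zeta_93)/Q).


|Gal(Q(zeta_93)/Q)| = phi(93)
= 60

60


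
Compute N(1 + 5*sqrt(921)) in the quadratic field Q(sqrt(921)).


N(a + b*sqrt(d)) = a^2 - d*b^2
= (1)^2 - (921)*(5)^2
= 1 - 23025
= -23024

-23024


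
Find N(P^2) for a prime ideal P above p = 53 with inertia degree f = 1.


N(P^a) = p^(a*f)
= 53^(2*1)
= 53^2
= 2809

2809


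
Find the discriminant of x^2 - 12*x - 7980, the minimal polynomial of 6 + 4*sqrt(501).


The element 6 + 4*sqrt(501) has minimal polynomial:
x^2 - 12*x - 7980
Discriminant = (-12)^2 - 4*(-7980)
= 144 + 31920
= 32064

32064


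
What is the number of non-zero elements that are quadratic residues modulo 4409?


For prime p, the number of non-zero quadratic residues is (p-1)/2.
= (4409-1)/2
= 2204

2204


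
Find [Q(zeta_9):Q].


The degree equals Euler's totient phi(9).
9 = 3^2
phi(9) = 6

6


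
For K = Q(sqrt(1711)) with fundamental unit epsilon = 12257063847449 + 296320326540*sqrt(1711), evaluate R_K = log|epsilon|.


epsilon = 12257063847449 + 296320326540*sqrt(1711)
= 2.4514e+13
R = ln(2.4514e+13)
= 30.8303

30.8303


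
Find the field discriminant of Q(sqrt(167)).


For K = Q(sqrt(d)) with d squarefree: disc(K) = d if d = 1 mod 4, and disc(K) = 4d if d = 2 or 3 mod 4.
Here d = 167, and d mod 4 = 3.
d = 3 mod 4, not 1 (O_K = Z[sqrt(d)]), so disc(K) = 4d = 4 * (167) = 668

668


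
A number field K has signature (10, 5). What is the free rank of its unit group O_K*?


By Dirichlet's unit theorem:
rank = r1 + r2 - 1
= 10 + 5 - 1
= 14

14


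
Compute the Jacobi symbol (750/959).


Compute (750/959) via quadratic reciprocity:
  pull out 2: (2/959) = +1  (since 959 mod 8 = 7)
  reciprocity: (375/959) -> -(959/375)
  reduce: (209/375)
  reciprocity: (209/375) -> +(375/209)
  reduce: (166/209)
  pull out 2: (2/209) = +1  (since 209 mod 8 = 1)
  reciprocity: (83/209) -> +(209/83)
  reduce: (43/83)
  reciprocity: (43/83) -> -(83/43)
  reduce: (40/43)
  pull out 2: (2/43) = -1  (since 43 mod 8 = 3)
  pull out 2: (2/43) = -1  (since 43 mod 8 = 3)
  pull out 2: (2/43) = -1  (since 43 mod 8 = 3)
  reciprocity: (5/43) -> +(43/5)
  reduce: (3/5)
  reciprocity: (3/5) -> +(5/3)
  reduce: (2/3)
  pull out 2: (2/3) = -1  (since 3 mod 8 = 3)
  (1/3) = 1
Product of signs = 1

1


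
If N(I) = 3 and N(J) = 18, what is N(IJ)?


N(IJ) = N(I) * N(J)
= 3 * 18
= 54

54


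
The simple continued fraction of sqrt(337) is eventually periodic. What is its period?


Run the CF algorithm for sqrt(337).
a_0 = floor(sqrt(337)) = 18; set m_0=0, q_0=1.
Recurrence: m' = q*a - m,  q' = (d - m'^2)/q,  a' = floor((a_0 + m')/q').
  step 1: m=18, q=13, a=2
  step 2: m=8, q=21, a=1
  step 3: m=13, q=8, a=3
  step 4: m=11, q=27, a=1
  step 5: m=16, q=3, a=11
  step 6: m=17, q=16, a=2
  step 7: m=15, q=7, a=4
  step 8: m=13, q=24, a=1
  step 9: m=11, q=9, a=3
  step 10: m=16, q=9, a=3
  step 11: m=11, q=24, a=1
  step 12: m=13, q=7, a=4
  step 13: m=15, q=16, a=2
  step 14: m=17, q=3, a=11
  step 15: m=16, q=27, a=1
  step 16: m=11, q=8, a=3
  step 17: m=13, q=21, a=1
  step 18: m=8, q=13, a=2
  step 19: m=18, q=1, a=36
a_19 = 2*a_0 = 36, so the period closes here.
sqrt(337) = [18; 2, 1, 3, 1, 11, 2, 4, 1, 3, 3, 1, 4, 2, 11, 1, 3, 1, 2, 36]
Period length = 19

19


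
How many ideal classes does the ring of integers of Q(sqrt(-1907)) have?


K = Q(sqrt(-1907)). d mod 4 = 1, so D = disc(K) = d = -1907
h(K) equals the number of primitive reduced positive-definite forms (a, b, c) = a*x^2 + b*x*y + c*y^2 with b^2 - 4ac = D,
where reduced means |b| <= a <= c, with b >= 0 whenever |b| = a or a = c, and primitive means gcd(a, b, c) = 1.
Reduced forces 3a^2 <= |D| = 1907, so 1 <= a <= 25; b must have the parity of D, and c = (b^2 - D)/(4a) must be an integer >= a.
Enumerate a = 1..25, b in [-a, a]:
  a=1: (1, 1, 477)  [1]
  a=2: none
  a=3: (3, -1, 159), (3, 1, 159)  [2]
  a=4..6: none
  a=7: (7, -5, 69), (7, 5, 69)  [2]
  a=8: none
  a=9: (9, -1, 53), (9, 1, 53)  [2]
  a=10..12: none
  a=13: (13, -11, 39), (13, 11, 39)  [2]
  a=14..20: none
  a=21: (21, -19, 27), (21, -5, 23), (21, 5, 23), (21, 19, 27)  [4]
  a=22..25: none
Total reduced forms: 1 + 2 + 2 + 2 + 2 + 4 = 13
h = 13

13


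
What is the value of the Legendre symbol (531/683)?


p = 683 is prime, so compute (531/683) with the reciprocity algorithm (Jacobi-symbol steps: pull out 2s via (2/n), flip via reciprocity, reduce):
  reciprocity: (531/683) -> -(683/531)
  reduce: (152/531)
  pull out 2: (2/531) = -1  (since 531 mod 8 = 3)
  pull out 2: (2/531) = -1  (since 531 mod 8 = 3)
  pull out 2: (2/531) = -1  (since 531 mod 8 = 3)
  reciprocity: (19/531) -> -(531/19)
  reduce: (18/19)
  pull out 2: (2/19) = -1  (since 19 mod 8 = 3)
  reciprocity: (9/19) -> +(19/9)
  reduce: (1/9)
  (1/9) = 1
Product of signs = 1
(531/683) = 1

1


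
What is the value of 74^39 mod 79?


p = 79 is prime and the exponent is (p-1)/2 = 39, so by Euler's criterion 74^39 = (74/79) = +1 or -1 mod 79.
Compute by square-and-multiply:
  39 = 32 + 4 + 2 + 1 (binary 100111)
  Repeated squaring mod 79: 74^1 = 74, 74^2 = 25, 74^4 = 72, 74^8 = 49, 74^16 = 31, 74^32 = 13
  74^39 = 74^32 * 74^4 * 74^2 * 74^1 = 13 * 72 * 25 * 74 mod 79
    13 * 72 = 936 = 67 mod 79
    67 * 25 = 1675 = 16 mod 79
    16 * 74 = 1184 = 78 mod 79
  74^39 = 78 mod 79
Result 78 = p - 1 = -1 mod 79: 74 is a quadratic non-residue mod 79. As a residue in [0, p-1] the value is 78.
74^39 mod 79 = 78

78


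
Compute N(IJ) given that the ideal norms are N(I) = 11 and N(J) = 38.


N(IJ) = N(I) * N(J)
= 11 * 38
= 418

418


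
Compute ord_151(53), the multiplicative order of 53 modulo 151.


We want ord_151(53), the smallest k >= 1 with 53^k = 1 mod 151.
n = 151 = 151, phi(151) = 150; the order divides phi(n).
Divisors of 150: 1, 2, 3, 5, 6, 10, 15, 25, 30, 50, 75, 150
Repeated squaring mod 151: 53^1 = 53, 53^2 = 91, 53^4 = 127, 53^8 = 123, 53^16 = 29, 53^32 = 86, 53^64 = 148, 53^128 = 9
Test divisors in increasing order:
  k=1: 53^1 = 53 mod 151
  k=2: 53^2 = 91 mod 151
  k=3: 53^3 = 91 * 53 = 142 mod 151
  k=5: 53^5 = 127 * 53 = 87 mod 151
  k=6: 53^6 = 127 * 91 = 81 mod 151
  k=10: 53^10 = 123 * 91 = 19 mod 151
  k=15: 53^15 = 123 * 127 * 91 * 53 = 143 mod 151
  k=25: 53^25 = 29 * 123 * 53 = 150 mod 151
  k=30: 53^30 = 29 * 123 * 127 * 91 = 64 mod 151
  k=50: 53^50 = 86 * 29 * 91 = 1 mod 151  <- first divisor giving 1
Order = 50

50


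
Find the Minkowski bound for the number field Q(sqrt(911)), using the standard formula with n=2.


d = 911, d mod 4 = 3, so disc(K) = 4d = 3644; |disc(K)| = 3644
Real quadratic field, so n = 2, s = r2 = 0, r1 = 2
M = (n!/n^n) * (4/pi)^s * sqrt(|disc(K)|) = (2!/2^2) * (4/pi)^0 * sqrt(3644)
= 0.5 * 1.000000 * 60.365553
= 30.1828

30.1828


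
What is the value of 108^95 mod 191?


p = 191 is prime and the exponent is (p-1)/2 = 95, so by Euler's criterion 108^95 = (108/191) = +1 or -1 mod 191.
Compute by square-and-multiply:
  95 = 64 + 16 + 8 + 4 + 2 + 1 (binary 1011111)
  Repeated squaring mod 191: 108^1 = 108, 108^2 = 13, 108^4 = 169, 108^8 = 102, 108^16 = 90, 108^32 = 78, 108^64 = 163
  108^95 = 108^64 * 108^16 * 108^8 * 108^4 * 108^2 * 108^1 = 163 * 90 * 102 * 169 * 13 * 108 mod 191
    163 * 90 = 14670 = 154 mod 191
    154 * 102 = 15708 = 46 mod 191
    46 * 169 = 7774 = 134 mod 191
    134 * 13 = 1742 = 23 mod 191
    23 * 108 = 2484 = 1 mod 191
  108^95 = 1 mod 191
Result 1: 108 is a quadratic residue mod 191.
108^95 mod 191 = 1

1


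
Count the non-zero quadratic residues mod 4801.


For prime p, the number of non-zero quadratic residues is (p-1)/2.
= (4801-1)/2
= 2400

2400


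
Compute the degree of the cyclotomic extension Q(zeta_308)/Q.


The degree equals Euler's totient phi(308).
308 = 2^2 * 7 * 11
phi(308) = 120

120


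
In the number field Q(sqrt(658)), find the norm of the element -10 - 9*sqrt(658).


N(a + b*sqrt(d)) = a^2 - d*b^2
= (-10)^2 - (658)*(-9)^2
= 100 - 53298
= -53198

-53198


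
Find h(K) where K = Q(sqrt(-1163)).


K = Q(sqrt(-1163)). d mod 4 = 1, so D = disc(K) = d = -1163
h(K) equals the number of primitive reduced positive-definite forms (a, b, c) = a*x^2 + b*x*y + c*y^2 with b^2 - 4ac = D,
where reduced means |b| <= a <= c, with b >= 0 whenever |b| = a or a = c, and primitive means gcd(a, b, c) = 1.
Reduced forces 3a^2 <= |D| = 1163, so 1 <= a <= 19; b must have the parity of D, and c = (b^2 - D)/(4a) must be an integer >= a.
Enumerate a = 1..19, b in [-a, a]:
  a=1: (1, 1, 291)  [1]
  a=2: none
  a=3: (3, -1, 97), (3, 1, 97)  [2]
  a=4..8: none
  a=9: (9, -5, 33), (9, 5, 33)  [2]
  a=10: none
  a=11: (11, -5, 27), (11, 5, 27)  [2]
  a=12..19: none
Total reduced forms: 1 + 2 + 2 + 2 = 7
h = 7

7


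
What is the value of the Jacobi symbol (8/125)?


Compute (8/125) via quadratic reciprocity:
  pull out 2: (2/125) = -1  (since 125 mod 8 = 5)
  pull out 2: (2/125) = -1  (since 125 mod 8 = 5)
  pull out 2: (2/125) = -1  (since 125 mod 8 = 5)
  (1/125) = 1
Product of signs = -1

-1


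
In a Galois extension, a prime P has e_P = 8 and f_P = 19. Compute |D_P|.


|D_P| = e * f
= 8 * 19
= 152

152


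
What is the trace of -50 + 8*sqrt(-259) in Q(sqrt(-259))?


Tr(a + b*sqrt(d)) = (a + b*sqrt(d)) + (a - b*sqrt(d)) = 2a
= 2 * (-50)
= -100

-100


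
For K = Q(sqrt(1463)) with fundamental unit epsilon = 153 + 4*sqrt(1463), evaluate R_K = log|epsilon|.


epsilon = 153 + 4*sqrt(1463)
= 305.9967
R = ln(305.9967)
= 5.7236

5.7236


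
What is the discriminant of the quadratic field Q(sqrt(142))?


For K = Q(sqrt(d)) with d squarefree: disc(K) = d if d = 1 mod 4, and disc(K) = 4d if d = 2 or 3 mod 4.
Here d = 142, and d mod 4 = 2.
d = 2 mod 4, not 1 (O_K = Z[sqrt(d)]), so disc(K) = 4d = 4 * (142) = 568

568


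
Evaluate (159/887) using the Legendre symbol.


p = 887 is prime, so compute (159/887) with the reciprocity algorithm (Jacobi-symbol steps: pull out 2s via (2/n), flip via reciprocity, reduce):
  reciprocity: (159/887) -> -(887/159)
  reduce: (92/159)
  pull out 2: (2/159) = +1  (since 159 mod 8 = 7)
  pull out 2: (2/159) = +1  (since 159 mod 8 = 7)
  reciprocity: (23/159) -> -(159/23)
  reduce: (21/23)
  reciprocity: (21/23) -> +(23/21)
  reduce: (2/21)
  pull out 2: (2/21) = -1  (since 21 mod 8 = 5)
  (1/21) = 1
Product of signs = -1
(159/887) = -1

-1


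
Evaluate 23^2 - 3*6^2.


x^2 - d*y^2
= 23^2 - 3*6^2
= 529 - 108
= 421

421


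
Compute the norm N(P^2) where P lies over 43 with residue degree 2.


N(P^a) = p^(a*f)
= 43^(2*2)
= 43^4
= 3418801

3418801


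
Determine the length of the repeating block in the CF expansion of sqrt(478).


Run the CF algorithm for sqrt(478).
a_0 = floor(sqrt(478)) = 21; set m_0=0, q_0=1.
Recurrence: m' = q*a - m,  q' = (d - m'^2)/q,  a' = floor((a_0 + m')/q').
  step 1: m=21, q=37, a=1
  step 2: m=16, q=6, a=6
  step 3: m=20, q=13, a=3
  step 4: m=19, q=9, a=4
  step 5: m=17, q=21, a=1
  step 6: m=4, q=22, a=1
  step 7: m=18, q=7, a=5
  step 8: m=17, q=27, a=1
  step 9: m=10, q=14, a=2
  step 10: m=18, q=11, a=3
  step 11: m=15, q=23, a=1
  step 12: m=8, q=18, a=1
  step 13: m=10, q=21, a=1
  step 14: m=11, q=17, a=1
  step 15: m=6, q=26, a=1
  step 16: m=20, q=3, a=13
  step 17: m=19, q=39, a=1
  step 18: m=20, q=2, a=20
  step 19: m=20, q=39, a=1
  step 20: m=19, q=3, a=13
  step 21: m=20, q=26, a=1
  step 22: m=6, q=17, a=1
  step 23: m=11, q=21, a=1
  step 24: m=10, q=18, a=1
  step 25: m=8, q=23, a=1
  step 26: m=15, q=11, a=3
  step 27: m=18, q=14, a=2
  step 28: m=10, q=27, a=1
  step 29: m=17, q=7, a=5
  step 30: m=18, q=22, a=1
  step 31: m=4, q=21, a=1
  step 32: m=17, q=9, a=4
  step 33: m=19, q=13, a=3
  step 34: m=20, q=6, a=6
  step 35: m=16, q=37, a=1
  step 36: m=21, q=1, a=42
a_36 = 2*a_0 = 42, so the period closes here.
sqrt(478) = [21; 1, 6, 3, 4, 1, 1, 5, 1, 2, 3, 1, 1, 1, 1, 1, 13, 1, 20, 1, 13, 1, 1, 1, 1, 1, 3, 2, 1, 5, 1, 1, 4, 3, 6, 1, 42]
Period length = 36

36


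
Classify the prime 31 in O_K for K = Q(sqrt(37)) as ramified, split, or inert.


K = Q(sqrt(37)). Since d mod 4 = 1, disc(K) = 37.
Check p | disc: 37 mod 31 = 6.
p does not divide disc. Compute Legendre symbol (d/p):
6^((31-1)/2) mod 31 = -1
(d/p) = -1, so p is inert: (p) stays prime with e=1, f=2, g=1.
Therefore p is inert.

inert


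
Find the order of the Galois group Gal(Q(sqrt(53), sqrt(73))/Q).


The 2 square roots of distinct primes are multiplicatively independent over Q,
so [K:Q] = 2^2 and Gal(K/Q) is isomorphic to (Z/2Z)^2.
|Gal| = 2^2 = 4

4


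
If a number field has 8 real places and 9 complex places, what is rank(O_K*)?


By Dirichlet's unit theorem:
rank = r1 + r2 - 1
= 8 + 9 - 1
= 16

16


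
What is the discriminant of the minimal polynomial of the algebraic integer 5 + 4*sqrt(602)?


The element 5 + 4*sqrt(602) has minimal polynomial:
x^2 - 10*x - 9607
Discriminant = (-10)^2 - 4*(-9607)
= 100 + 38428
= 38528

38528


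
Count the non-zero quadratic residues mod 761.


For prime p, the number of non-zero quadratic residues is (p-1)/2.
= (761-1)/2
= 380

380


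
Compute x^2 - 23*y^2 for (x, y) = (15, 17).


x^2 - d*y^2
= 15^2 - 23*17^2
= 225 - 6647
= -6422

-6422


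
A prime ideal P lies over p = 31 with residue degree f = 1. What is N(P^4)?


N(P^a) = p^(a*f)
= 31^(4*1)
= 31^4
= 923521

923521


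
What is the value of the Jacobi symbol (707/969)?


Compute (707/969) via quadratic reciprocity:
  reciprocity: (707/969) -> +(969/707)
  reduce: (262/707)
  pull out 2: (2/707) = -1  (since 707 mod 8 = 3)
  reciprocity: (131/707) -> -(707/131)
  reduce: (52/131)
  pull out 2: (2/131) = -1  (since 131 mod 8 = 3)
  pull out 2: (2/131) = -1  (since 131 mod 8 = 3)
  reciprocity: (13/131) -> +(131/13)
  reduce: (1/13)
  (1/13) = 1
Product of signs = 1

1


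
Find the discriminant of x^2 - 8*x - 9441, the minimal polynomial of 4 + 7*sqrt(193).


The element 4 + 7*sqrt(193) has minimal polynomial:
x^2 - 8*x - 9441
Discriminant = (-8)^2 - 4*(-9441)
= 64 + 37764
= 37828

37828


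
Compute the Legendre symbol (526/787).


p = 787 is prime, so compute (526/787) with the reciprocity algorithm (Jacobi-symbol steps: pull out 2s via (2/n), flip via reciprocity, reduce):
  pull out 2: (2/787) = -1  (since 787 mod 8 = 3)
  reciprocity: (263/787) -> -(787/263)
  reduce: (261/263)
  reciprocity: (261/263) -> +(263/261)
  reduce: (2/261)
  pull out 2: (2/261) = -1  (since 261 mod 8 = 5)
  (1/261) = 1
Product of signs = -1
(526/787) = -1

-1


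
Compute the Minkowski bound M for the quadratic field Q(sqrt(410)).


d = 410, d mod 4 = 2, so disc(K) = 4d = 1640; |disc(K)| = 1640
Real quadratic field, so n = 2, s = r2 = 0, r1 = 2
M = (n!/n^n) * (4/pi)^s * sqrt(|disc(K)|) = (2!/2^2) * (4/pi)^0 * sqrt(1640)
= 0.5 * 1.000000 * 40.496913
= 20.2485

20.2485


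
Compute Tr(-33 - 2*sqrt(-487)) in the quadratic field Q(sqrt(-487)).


Tr(a + b*sqrt(d)) = (a + b*sqrt(d)) + (a - b*sqrt(d)) = 2a
= 2 * (-33)
= -66

-66


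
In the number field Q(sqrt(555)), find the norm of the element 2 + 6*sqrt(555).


N(a + b*sqrt(d)) = a^2 - d*b^2
= (2)^2 - (555)*(6)^2
= 4 - 19980
= -19976

-19976


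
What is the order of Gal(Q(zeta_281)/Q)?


|Gal(Q(zeta_281)/Q)| = phi(281)
= 280

280


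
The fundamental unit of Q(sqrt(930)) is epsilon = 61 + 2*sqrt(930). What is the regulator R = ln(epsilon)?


epsilon = 61 + 2*sqrt(930)
= 121.9918
R = ln(121.9918)
= 4.8040

4.8040


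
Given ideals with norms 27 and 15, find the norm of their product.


N(IJ) = N(I) * N(J)
= 27 * 15
= 405

405


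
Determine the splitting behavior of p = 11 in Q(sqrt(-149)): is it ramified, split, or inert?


K = Q(sqrt(-149)). Since d mod 4 = 3, disc(K) = -596.
Check p | disc: -596 mod 11 = 9.
p does not divide disc. Compute Legendre symbol (d/p):
5^((11-1)/2) mod 11 = 1
(d/p) = 1, so p splits: (p) = P*P' with e=1, f=1, g=2.
Therefore p is split.

split


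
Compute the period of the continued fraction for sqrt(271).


Run the CF algorithm for sqrt(271).
a_0 = floor(sqrt(271)) = 16; set m_0=0, q_0=1.
Recurrence: m' = q*a - m,  q' = (d - m'^2)/q,  a' = floor((a_0 + m')/q').
  step 1: m=16, q=15, a=2
  step 2: m=14, q=5, a=6
  step 3: m=16, q=3, a=10
  step 4: m=14, q=25, a=1
  step 5: m=11, q=6, a=4
  step 6: m=13, q=17, a=1
  step 7: m=4, q=15, a=1
  step 8: m=11, q=10, a=2
  step 9: m=9, q=19, a=1
  step 10: m=10, q=9, a=2
  step 11: m=8, q=23, a=1
  step 12: m=15, q=2, a=15
  step 13: m=15, q=23, a=1
  step 14: m=8, q=9, a=2
  step 15: m=10, q=19, a=1
  step 16: m=9, q=10, a=2
  step 17: m=11, q=15, a=1
  step 18: m=4, q=17, a=1
  step 19: m=13, q=6, a=4
  step 20: m=11, q=25, a=1
  step 21: m=14, q=3, a=10
  step 22: m=16, q=5, a=6
  step 23: m=14, q=15, a=2
  step 24: m=16, q=1, a=32
a_24 = 2*a_0 = 32, so the period closes here.
sqrt(271) = [16; 2, 6, 10, 1, 4, 1, 1, 2, 1, 2, 1, 15, 1, 2, 1, 2, 1, 1, 4, 1, 10, 6, 2, 32]
Period length = 24

24
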